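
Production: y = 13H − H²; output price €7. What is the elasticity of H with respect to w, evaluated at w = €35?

From P·MP_H = w with MP_H = 13 − 2H, labor demand is H(w) = (13 − w/7)/2.
dH/dw = −1/(14) = -1/14.
At w = 35, H = 4, so ε = (dH/dw)·(w/H) = (-1/14)·(35/4) = -0.625.

ε = -0.625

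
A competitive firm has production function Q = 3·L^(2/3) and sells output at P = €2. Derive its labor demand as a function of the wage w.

L(w) = 64/w³

MP_L = (2/3)·3·L^(-1/3) = 2·L^(-1/3).
Setting P·MP_L = w: 4·L^(-1/3) = w.
Solving for L: L^(-1/3) = w/4, so L = (4/w)^(3).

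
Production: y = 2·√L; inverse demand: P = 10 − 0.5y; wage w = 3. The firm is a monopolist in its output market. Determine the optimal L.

L* = 4

Marginal revenue from the inverse demand is MR = 10 − y.
The marginal product is MP_L = L^(-1/2).
A monopolist hires until marginal revenue product equals the wage: MR·MP_L = w.
At L, y = 2·√L. Substituting and solving: (10 − 2·√L)·L^(-1/2) = 3 gives L = 4.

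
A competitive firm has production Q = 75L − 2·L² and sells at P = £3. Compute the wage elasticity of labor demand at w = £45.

ε = -0.25

From P·MP_L = w with MP_L = 75 − 4L, labor demand is L(w) = (75 − w/3)/4.
dL/dw = −1/(12) = -1/12.
At w = 45, L = 15, so ε = (dL/dw)·(w/L) = (-1/12)·(45/15) = -0.25.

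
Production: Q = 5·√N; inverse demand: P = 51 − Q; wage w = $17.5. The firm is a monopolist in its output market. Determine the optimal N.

Marginal revenue from the inverse demand is MR = 51 − 2Q.
The marginal product is MP_N = 2.5·N^(-1/2).
A monopolist hires until marginal revenue product equals the wage: MR·MP_N = w.
At N, Q = 5·√N. Substituting and solving: (51 − 10·√N)·2.5·N^(-1/2) = 17.5 gives N = 9.

N* = 9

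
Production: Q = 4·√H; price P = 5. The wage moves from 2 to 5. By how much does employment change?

From P·MP_H = w with MP_H = 2·H^(-1/2), the labor demand is H(w) = (10/w)^(2).
At w = 2: H = 25. At w = 5: H = 4.
ΔH = 4 − 25 = -21.

ΔH = -21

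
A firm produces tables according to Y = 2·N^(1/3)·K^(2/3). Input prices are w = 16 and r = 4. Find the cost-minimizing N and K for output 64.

N* = 8, K* = 64

Cost minimization requires the marginal rate of technical substitution to equal the input-price ratio: MP_N/MP_K = w/r.
Here MP_N/MP_K = (1/3)·(K/N)/(2/3) = 0.5·(K/N). Setting this equal to 16/4 = 4 gives K = 8N.
Substituting into Y = 64: 2·N^(1/3)·(8N)^(2/3) = 64.
Solving, N = 8 and K = 64.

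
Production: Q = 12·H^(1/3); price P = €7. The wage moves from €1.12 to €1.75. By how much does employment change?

From P·MP_H = w with MP_H = 4·H^(-2/3), the labor demand is H(w) = (28/w)^(3/2).
At w = 1.12: H = 125. At w = 1.75: H = 64.
ΔH = 64 − 125 = -61.

ΔH = -61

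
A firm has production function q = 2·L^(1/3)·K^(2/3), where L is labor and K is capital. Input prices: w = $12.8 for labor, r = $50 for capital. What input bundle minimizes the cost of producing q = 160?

Cost minimization requires the marginal rate of technical substitution to equal the input-price ratio: MP_L/MP_K = w/r.
Here MP_L/MP_K = (1/3)·(K/L)/(2/3) = 0.5·(K/L). Setting this equal to 12.8/50 = 0.256 gives K = 0.512L.
Substituting into q = 160: 2·L^(1/3)·(0.512L)^(2/3) = 160.
Solving, L = 125 and K = 64.

L* = 125, K* = 64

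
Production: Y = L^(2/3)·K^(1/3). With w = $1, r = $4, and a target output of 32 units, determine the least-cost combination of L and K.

Cost minimization requires the marginal rate of technical substitution to equal the input-price ratio: MP_L/MP_K = w/r.
Here MP_L/MP_K = (2/3)·(K/L)/(1/3) = 2·(K/L). Setting this equal to 1/4 = 0.25 gives K = 0.125L.
Substituting into Y = 32: L^(2/3)·(0.125L)^(1/3) = 32.
Solving, L = 64 and K = 8.

L* = 64, K* = 8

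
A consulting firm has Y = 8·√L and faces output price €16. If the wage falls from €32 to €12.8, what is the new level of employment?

From P·MP_L = w with MP_L = 4·L^(-1/2), the labor demand is L(w) = (64/w)^(2).
At w = 32: L = 4. At w = 12.8: L = 25.

L* = 25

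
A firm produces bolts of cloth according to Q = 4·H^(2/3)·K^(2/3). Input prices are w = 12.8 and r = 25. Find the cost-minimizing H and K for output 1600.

Cost minimization requires the marginal rate of technical substitution to equal the input-price ratio: MP_H/MP_K = w/r.
Here MP_H/MP_K = (2/3)·(K/H)/(2/3) = (K/H). Setting this equal to 12.8/25 = 0.512 gives K = 0.512H.
Substituting into Q = 1600: 4·H^(2/3)·(0.512H)^(2/3) = 1600.
Solving, H = 125 and K = 64.

H* = 125, K* = 64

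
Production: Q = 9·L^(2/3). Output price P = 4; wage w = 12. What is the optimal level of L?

L* = 8

MP_L = (2/3)·9·L^(-1/3) = 6·L^(-1/3).
Profit maximization for a price taker requires P·MP_L = w: 4·6·L^(-1/3) = 12.
So L^(-1/3) = 0.5, which gives L = 8.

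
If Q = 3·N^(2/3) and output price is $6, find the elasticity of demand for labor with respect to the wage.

ε = -3

MP_N = (2/3)·3·N^(-1/3), so P·MP_N = w gives 12·N^(-1/3) = w.
Solving, N(w) = (12/w)^(3). This is a constant-elasticity form: N ∝ w^(−3), so ε = −3.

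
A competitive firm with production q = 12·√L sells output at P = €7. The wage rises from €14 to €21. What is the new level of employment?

L* = 4

From P·MP_L = w with MP_L = 6·L^(-1/2), the labor demand is L(w) = (42/w)^(2).
At w = 14: L = 9. At w = 21: L = 4.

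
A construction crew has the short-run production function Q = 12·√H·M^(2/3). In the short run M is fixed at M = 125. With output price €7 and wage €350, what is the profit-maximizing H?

H* = 9

With M = 125, MP_H = (1/2)·12·H^(-1/2)·125^(2/3) = 150·H^(-1/2).
Profit maximization for a price taker requires P·MP_H = w: 7·150·H^(-1/2) = 350.
So H^(-1/2) = 1/3, which gives H = 9.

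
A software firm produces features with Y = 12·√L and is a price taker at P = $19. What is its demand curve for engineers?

MP_L = (1/2)·12·L^(-1/2) = 6·L^(-1/2).
Setting P·MP_L = w: 114·L^(-1/2) = w.
Solving for L: L^(-1/2) = w/114, so L = (114/w)^(2).

L(w) = 12996/w²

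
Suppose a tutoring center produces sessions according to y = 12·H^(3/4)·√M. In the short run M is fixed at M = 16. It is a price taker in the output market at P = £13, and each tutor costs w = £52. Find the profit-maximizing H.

With M = 16, MP_H = (3/4)·12·H^(-1/4)·16^(1/2) = 36·H^(-1/4).
Profit maximization for a price taker requires P·MP_H = w: 13·36·H^(-1/4) = 52.
So H^(-1/4) = 1/9, which gives H = 6561.

H* = 6561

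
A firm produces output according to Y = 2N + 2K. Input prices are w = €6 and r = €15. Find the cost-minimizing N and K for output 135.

N* = 67.5, K* = 0

The inputs are perfect substitutes, so the firm uses whichever has the lower cost per unit of output.
Cost per unit of output via N is w/2 = 3; via K it is r/2 = 7.5. N is cheaper.
Producing Y = 135 with N alone: N = 67.5, K = 0.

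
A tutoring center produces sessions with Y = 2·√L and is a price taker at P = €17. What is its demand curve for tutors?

MP_L = (1/2)·2·L^(-1/2) = L^(-1/2).
Setting P·MP_L = w: 17·L^(-1/2) = w.
Solving for L: L^(-1/2) = w/17, so L = (17/w)^(2).

L(w) = 289/w²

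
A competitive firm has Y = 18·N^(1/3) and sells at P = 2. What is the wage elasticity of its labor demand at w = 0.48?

MP_N = (1/3)·18·N^(-2/3), so P·MP_N = w gives 12·N^(-2/3) = w.
Solving, N(w) = (12/w)^(3/2). This is a constant-elasticity form: N ∝ w^(−3/2), so ε = −3/2.

ε = -1.5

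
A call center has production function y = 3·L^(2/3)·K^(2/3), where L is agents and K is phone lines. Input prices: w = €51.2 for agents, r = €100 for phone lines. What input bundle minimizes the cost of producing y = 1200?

L* = 125, K* = 64

Cost minimization requires the marginal rate of technical substitution to equal the input-price ratio: MP_L/MP_K = w/r.
Here MP_L/MP_K = (2/3)·(K/L)/(2/3) = (K/L). Setting this equal to 51.2/100 = 0.512 gives K = 0.512L.
Substituting into y = 1200: 3·L^(2/3)·(0.512L)^(2/3) = 1200.
Solving, L = 125 and K = 64.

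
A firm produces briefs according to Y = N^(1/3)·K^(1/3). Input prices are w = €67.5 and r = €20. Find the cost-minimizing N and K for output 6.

Cost minimization requires the marginal rate of technical substitution to equal the input-price ratio: MP_N/MP_K = w/r.
Here MP_N/MP_K = (1/3)·(K/N)/(1/3) = (K/N). Setting this equal to 67.5/20 = 3.375 gives K = 3.375N.
Substituting into Y = 6: N^(1/3)·(3.375N)^(1/3) = 6.
Solving, N = 8 and K = 27.

N* = 8, K* = 27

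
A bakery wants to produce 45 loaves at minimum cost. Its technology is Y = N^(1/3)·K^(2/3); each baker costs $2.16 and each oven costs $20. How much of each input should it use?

Cost minimization requires the marginal rate of technical substitution to equal the input-price ratio: MP_N/MP_K = w/r.
Here MP_N/MP_K = (1/3)·(K/N)/(2/3) = 0.5·(K/N). Setting this equal to 2.16/20 = 0.108 gives K = 0.216N.
Substituting into Y = 45: N^(1/3)·(0.216N)^(2/3) = 45.
Solving, N = 125 and K = 27.

N* = 125, K* = 27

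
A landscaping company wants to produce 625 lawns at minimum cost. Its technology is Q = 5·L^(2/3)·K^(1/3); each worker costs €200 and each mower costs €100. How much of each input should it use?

L* = 125, K* = 125

Cost minimization requires the marginal rate of technical substitution to equal the input-price ratio: MP_L/MP_K = w/r.
Here MP_L/MP_K = (2/3)·(K/L)/(1/3) = 2·(K/L). Setting this equal to 200/100 = 2 gives K = L.
Substituting into Q = 625: 5·L^(2/3)·(L)^(1/3) = 625.
Solving, L = 125 and K = 125.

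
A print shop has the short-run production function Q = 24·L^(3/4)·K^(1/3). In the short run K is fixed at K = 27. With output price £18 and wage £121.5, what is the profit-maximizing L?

L* = 4096

With K = 27, MP_L = (3/4)·24·L^(-1/4)·27^(1/3) = 54·L^(-1/4).
Profit maximization for a price taker requires P·MP_L = w: 18·54·L^(-1/4) = 121.5.
So L^(-1/4) = 0.125, which gives L = 4096.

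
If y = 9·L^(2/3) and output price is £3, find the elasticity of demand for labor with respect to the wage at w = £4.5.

MP_L = (2/3)·9·L^(-1/3), so P·MP_L = w gives 18·L^(-1/3) = w.
Solving, L(w) = (18/w)^(3). This is a constant-elasticity form: L ∝ w^(−3), so ε = −3.

ε = -3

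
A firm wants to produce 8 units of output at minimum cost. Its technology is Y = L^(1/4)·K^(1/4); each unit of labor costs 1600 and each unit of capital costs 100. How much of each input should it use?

Cost minimization requires the marginal rate of technical substitution to equal the input-price ratio: MP_L/MP_K = w/r.
Here MP_L/MP_K = (1/4)·(K/L)/(1/4) = (K/L). Setting this equal to 1600/100 = 16 gives K = 16L.
Substituting into Y = 8: L^(1/4)·(16L)^(1/4) = 8.
Solving, L = 16 and K = 256.

L* = 16, K* = 256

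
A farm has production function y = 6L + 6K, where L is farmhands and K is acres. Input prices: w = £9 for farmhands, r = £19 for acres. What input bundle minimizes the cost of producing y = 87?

L* = 14.5, K* = 0

The inputs are perfect substitutes, so the firm uses whichever has the lower cost per unit of output.
Cost per unit of output via L is w/6 = 1.5; via K it is r/6 = 19/6. L is cheaper.
Producing y = 87 with L alone: L = 14.5, K = 0.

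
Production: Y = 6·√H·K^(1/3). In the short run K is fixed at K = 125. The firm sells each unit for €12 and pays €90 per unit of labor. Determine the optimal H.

H* = 4

With K = 125, MP_H = (1/2)·6·H^(-1/2)·125^(1/3) = 15·H^(-1/2).
Profit maximization for a price taker requires P·MP_H = w: 12·15·H^(-1/2) = 90.
So H^(-1/2) = 0.5, which gives H = 4.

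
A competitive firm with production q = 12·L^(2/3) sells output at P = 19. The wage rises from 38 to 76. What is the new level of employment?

From P·MP_L = w with MP_L = 8·L^(-1/3), the labor demand is L(w) = (152/w)^(3).
At w = 38: L = 64. At w = 76: L = 8.

L* = 8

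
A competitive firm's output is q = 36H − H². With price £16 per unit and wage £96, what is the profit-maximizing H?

H* = 15

The marginal product of H is MP_H = 36 − 2H.
A price-taking firm hires until the value of the marginal product equals the wage: P·MP_H = w, so 16·(36 − 2H) = 96.
Then 36 − 2H = 6, giving H = 15.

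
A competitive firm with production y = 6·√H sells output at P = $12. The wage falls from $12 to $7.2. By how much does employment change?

From P·MP_H = w with MP_H = 3·H^(-1/2), the labor demand is H(w) = (36/w)^(2).
At w = 12: H = 9. At w = 7.2: H = 25.
ΔH = 25 − 9 = 16.

ΔH = 16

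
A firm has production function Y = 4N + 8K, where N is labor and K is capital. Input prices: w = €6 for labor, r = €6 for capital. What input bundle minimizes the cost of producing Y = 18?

N* = 0, K* = 2.25

The inputs are perfect substitutes, so the firm uses whichever has the lower cost per unit of output.
Cost per unit of output via N is w/4 = 1.5; via K it is r/8 = 0.75. K is cheaper.
Producing Y = 18 with K alone: N = 0, K = 2.25.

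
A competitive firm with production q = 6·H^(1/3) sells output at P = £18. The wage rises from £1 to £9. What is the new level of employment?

From P·MP_H = w with MP_H = 2·H^(-2/3), the labor demand is H(w) = (36/w)^(3/2).
At w = 1: H = 216. At w = 9: H = 8.

H* = 8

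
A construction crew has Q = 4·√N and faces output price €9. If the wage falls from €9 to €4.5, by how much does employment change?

From P·MP_N = w with MP_N = 2·N^(-1/2), the labor demand is N(w) = (18/w)^(2).
At w = 9: N = 4. At w = 4.5: N = 16.
ΔN = 16 − 4 = 12.

ΔN = 12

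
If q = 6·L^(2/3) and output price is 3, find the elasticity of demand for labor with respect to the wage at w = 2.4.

MP_L = (2/3)·6·L^(-1/3), so P·MP_L = w gives 12·L^(-1/3) = w.
Solving, L(w) = (12/w)^(3). This is a constant-elasticity form: L ∝ w^(−3), so ε = −3.

ε = -3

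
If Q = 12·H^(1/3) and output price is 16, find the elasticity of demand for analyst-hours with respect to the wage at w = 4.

MP_H = (1/3)·12·H^(-2/3), so P·MP_H = w gives 64·H^(-2/3) = w.
Solving, H(w) = (64/w)^(3/2). This is a constant-elasticity form: H ∝ w^(−3/2), so ε = −3/2.

ε = -1.5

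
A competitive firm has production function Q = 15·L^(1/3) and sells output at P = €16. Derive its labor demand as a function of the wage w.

L(w) = (80/w)^(3/2)

MP_L = (1/3)·15·L^(-2/3) = 5·L^(-2/3).
Setting P·MP_L = w: 80·L^(-2/3) = w.
Solving for L: L^(-2/3) = w/80, so L = (80/w)^(3/2).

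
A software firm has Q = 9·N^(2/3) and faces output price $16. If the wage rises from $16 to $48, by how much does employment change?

From P·MP_N = w with MP_N = 6·N^(-1/3), the labor demand is N(w) = (96/w)^(3).
At w = 16: N = 216. At w = 48: N = 8.
ΔN = 8 − 216 = -208.

ΔN = -208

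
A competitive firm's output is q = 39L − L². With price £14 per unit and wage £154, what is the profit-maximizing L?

L* = 14

The marginal product of L is MP_L = 39 − 2L.
A price-taking firm hires until the value of the marginal product equals the wage: P·MP_L = w, so 14·(39 − 2L) = 154.
Then 39 − 2L = 11, giving L = 14.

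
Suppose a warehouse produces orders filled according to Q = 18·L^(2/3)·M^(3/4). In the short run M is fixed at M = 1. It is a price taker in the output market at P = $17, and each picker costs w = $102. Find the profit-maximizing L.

L* = 8

With M = 1, MP_L = (2/3)·18·L^(-1/3)·1^(3/4) = 12·L^(-1/3).
Profit maximization for a price taker requires P·MP_L = w: 17·12·L^(-1/3) = 102.
So L^(-1/3) = 0.5, which gives L = 8.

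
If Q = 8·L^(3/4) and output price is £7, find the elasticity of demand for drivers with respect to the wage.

ε = -4

MP_L = (3/4)·8·L^(-1/4), so P·MP_L = w gives 42·L^(-1/4) = w.
Solving, L(w) = (42/w)^(4). This is a constant-elasticity form: L ∝ w^(−4), so ε = −4.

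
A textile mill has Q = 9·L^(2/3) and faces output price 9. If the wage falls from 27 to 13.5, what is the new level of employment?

L* = 64

From P·MP_L = w with MP_L = 6·L^(-1/3), the labor demand is L(w) = (54/w)^(3).
At w = 27: L = 8. At w = 13.5: L = 64.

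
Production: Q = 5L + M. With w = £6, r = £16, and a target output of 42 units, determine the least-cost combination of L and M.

L* = 8.4, M* = 0

The inputs are perfect substitutes, so the firm uses whichever has the lower cost per unit of output.
Cost per unit of output via L is 1.2; via M it is 16. L is cheaper.
Producing Q = 42 with L alone: L = 8.4, M = 0.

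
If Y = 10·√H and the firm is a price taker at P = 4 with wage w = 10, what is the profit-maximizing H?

H* = 4

MP_H = (1/2)·10·H^(-1/2) = 5·H^(-1/2).
Profit maximization for a price taker requires P·MP_H = w: 4·5·H^(-1/2) = 10.
So H^(-1/2) = 0.5, which gives H = 4.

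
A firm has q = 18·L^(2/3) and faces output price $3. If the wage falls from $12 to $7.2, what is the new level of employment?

From P·MP_L = w with MP_L = 12·L^(-1/3), the labor demand is L(w) = (36/w)^(3).
At w = 12: L = 27. At w = 7.2: L = 125.

L* = 125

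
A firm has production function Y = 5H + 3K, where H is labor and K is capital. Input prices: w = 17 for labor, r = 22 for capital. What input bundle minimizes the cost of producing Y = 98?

H* = 19.6, K* = 0

The inputs are perfect substitutes, so the firm uses whichever has the lower cost per unit of output.
Cost per unit of output via H is w/5 = 3.4; via K it is r/3 = 22/3. H is cheaper.
Producing Y = 98 with H alone: H = 19.6, K = 0.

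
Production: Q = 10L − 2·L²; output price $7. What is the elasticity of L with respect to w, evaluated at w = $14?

From P·MP_L = w with MP_L = 10 − 4L, labor demand is L(w) = (10 − w/7)/4.
dL/dw = −1/(28) = -1/28.
At w = 14, L = 2, so ε = (dL/dw)·(w/L) = (-1/28)·(14/2) = -0.25.

ε = -0.25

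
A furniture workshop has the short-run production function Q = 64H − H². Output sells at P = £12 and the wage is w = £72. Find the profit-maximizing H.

The marginal product of H is MP_H = 64 − 2H.
A price-taking firm hires until the value of the marginal product equals the wage: P·MP_H = w, so 12·(64 − 2H) = 72.
Then 64 − 2H = 6, giving H = 29.

H* = 29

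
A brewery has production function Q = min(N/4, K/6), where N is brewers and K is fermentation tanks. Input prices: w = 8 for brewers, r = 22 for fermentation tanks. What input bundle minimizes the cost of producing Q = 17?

N* = 68, K* = 102

With a fixed-proportions technology, the cost-minimizing bundle uses no slack in either input: N/4 = K/6 = Q.
So N = 4·17 = 68 and K = 6·17 = 102.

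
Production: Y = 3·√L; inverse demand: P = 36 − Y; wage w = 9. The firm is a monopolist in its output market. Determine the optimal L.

Marginal revenue from the inverse demand is MR = 36 − 2Y.
The marginal product is MP_L = 1.5·L^(-1/2).
A monopolist hires until marginal revenue product equals the wage: MR·MP_L = w.
At L, Y = 3·√L. Substituting and solving: (36 − 6·√L)·1.5·L^(-1/2) = 9 gives L = 9.

L* = 9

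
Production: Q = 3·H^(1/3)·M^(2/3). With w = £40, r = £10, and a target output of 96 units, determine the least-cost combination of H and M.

H* = 8, M* = 64

Cost minimization requires the marginal rate of technical substitution to equal the input-price ratio: MP_H/MP_M = w/r.
Here MP_H/MP_M = (1/3)·(M/H)/(2/3) = 0.5·(M/H). Setting this equal to 40/10 = 4 gives M = 8H.
Substituting into Q = 96: 3·H^(1/3)·(8H)^(2/3) = 96.
Solving, H = 8 and M = 64.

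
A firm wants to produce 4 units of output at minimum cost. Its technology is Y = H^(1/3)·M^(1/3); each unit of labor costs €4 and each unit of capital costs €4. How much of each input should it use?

H* = 8, M* = 8

Cost minimization requires the marginal rate of technical substitution to equal the input-price ratio: MP_H/MP_M = w/r.
Here MP_H/MP_M = (1/3)·(M/H)/(1/3) = (M/H). Setting this equal to 4/4 = 1 gives M = H.
Substituting into Y = 4: H^(1/3)·(H)^(1/3) = 4.
Solving, H = 8 and M = 8.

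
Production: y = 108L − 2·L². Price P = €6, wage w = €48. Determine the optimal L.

The marginal product of L is MP_L = 108 − 4L.
A price-taking firm hires until the value of the marginal product equals the wage: P·MP_L = w, so 6·(108 − 4L) = 48.
Then 108 − 4L = 8, giving L = 25.

L* = 25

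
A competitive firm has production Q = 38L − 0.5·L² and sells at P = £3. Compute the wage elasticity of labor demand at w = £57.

From P·MP_L = w with MP_L = 38 − L, labor demand is L(w) = 38 − w/3.
dL/dw = −1/(3) = -1/3.
At w = 57, L = 19, so ε = (dL/dw)·(w/L) = (-1/3)·(57/19) = -1.

ε = -1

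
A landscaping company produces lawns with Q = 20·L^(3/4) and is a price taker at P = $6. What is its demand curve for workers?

L(w) = (90/w)^(4)

MP_L = (3/4)·20·L^(-1/4) = 15·L^(-1/4).
Setting P·MP_L = w: 90·L^(-1/4) = w.
Solving for L: L^(-1/4) = w/90, so L = (90/w)^(4).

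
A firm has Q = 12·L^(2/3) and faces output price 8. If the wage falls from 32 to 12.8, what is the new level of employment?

From P·MP_L = w with MP_L = 8·L^(-1/3), the labor demand is L(w) = (64/w)^(3).
At w = 32: L = 8. At w = 12.8: L = 125.

L* = 125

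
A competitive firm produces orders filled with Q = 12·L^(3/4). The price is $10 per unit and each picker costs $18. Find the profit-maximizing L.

L* = 625

MP_L = (3/4)·12·L^(-1/4) = 9·L^(-1/4).
Profit maximization for a price taker requires P·MP_L = w: 10·9·L^(-1/4) = 18.
So L^(-1/4) = 0.2, which gives L = 625.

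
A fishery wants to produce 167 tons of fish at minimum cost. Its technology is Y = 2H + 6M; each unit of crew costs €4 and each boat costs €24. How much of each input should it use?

The inputs are perfect substitutes, so the firm uses whichever has the lower cost per unit of output.
Cost per unit of output via H is w/2 = 2; via M it is r/6 = 4. H is cheaper.
Producing Y = 167 with H alone: H = 83.5, M = 0.

H* = 83.5, M* = 0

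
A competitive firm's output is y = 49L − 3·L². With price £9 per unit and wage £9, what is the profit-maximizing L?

L* = 8

The marginal product of L is MP_L = 49 − 6L.
A price-taking firm hires until the value of the marginal product equals the wage: P·MP_L = w, so 9·(49 − 6L) = 9.
Then 49 − 6L = 1, giving L = 8.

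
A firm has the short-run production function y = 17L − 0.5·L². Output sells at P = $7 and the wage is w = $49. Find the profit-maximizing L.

The marginal product of L is MP_L = 17 − L.
A price-taking firm hires until the value of the marginal product equals the wage: P·MP_L = w, so 7·(17 − L) = 49.
Then 17 − L = 7, giving L = 10.

L* = 10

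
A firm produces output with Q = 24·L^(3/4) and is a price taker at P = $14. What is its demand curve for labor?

L(w) = (252/w)^(4)

MP_L = (3/4)·24·L^(-1/4) = 18·L^(-1/4).
Setting P·MP_L = w: 252·L^(-1/4) = w.
Solving for L: L^(-1/4) = w/252, so L = (252/w)^(4).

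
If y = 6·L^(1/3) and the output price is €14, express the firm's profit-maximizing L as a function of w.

MP_L = (1/3)·6·L^(-2/3) = 2·L^(-2/3).
Setting P·MP_L = w: 28·L^(-2/3) = w.
Solving for L: L^(-2/3) = w/28, so L = (28/w)^(3/2).

L(w) = (28/w)^(3/2)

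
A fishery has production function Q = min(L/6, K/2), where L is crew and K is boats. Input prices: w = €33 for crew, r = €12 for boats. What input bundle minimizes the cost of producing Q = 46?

L* = 276, K* = 92

With a fixed-proportions technology, the cost-minimizing bundle uses no slack in either input: L/6 = K/2 = Q.
So L = 6·46 = 276 and K = 2·46 = 92.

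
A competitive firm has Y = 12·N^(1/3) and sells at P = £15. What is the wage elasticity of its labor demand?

ε = -1.5

MP_N = (1/3)·12·N^(-2/3), so P·MP_N = w gives 60·N^(-2/3) = w.
Solving, N(w) = (60/w)^(3/2). This is a constant-elasticity form: N ∝ w^(−3/2), so ε = −3/2.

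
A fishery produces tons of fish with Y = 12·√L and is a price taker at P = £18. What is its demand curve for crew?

MP_L = (1/2)·12·L^(-1/2) = 6·L^(-1/2).
Setting P·MP_L = w: 108·L^(-1/2) = w.
Solving for L: L^(-1/2) = w/108, so L = (108/w)^(2).

L(w) = 11664/w²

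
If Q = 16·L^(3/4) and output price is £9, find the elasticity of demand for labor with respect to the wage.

MP_L = (3/4)·16·L^(-1/4), so P·MP_L = w gives 108·L^(-1/4) = w.
Solving, L(w) = (108/w)^(4). This is a constant-elasticity form: L ∝ w^(−4), so ε = −4.

ε = -4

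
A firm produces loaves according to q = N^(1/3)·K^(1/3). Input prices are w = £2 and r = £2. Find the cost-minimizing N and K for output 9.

N* = 27, K* = 27

Cost minimization requires the marginal rate of technical substitution to equal the input-price ratio: MP_N/MP_K = w/r.
Here MP_N/MP_K = (1/3)·(K/N)/(1/3) = (K/N). Setting this equal to 2/2 = 1 gives K = N.
Substituting into q = 9: N^(1/3)·(N)^(1/3) = 9.
Solving, N = 27 and K = 27.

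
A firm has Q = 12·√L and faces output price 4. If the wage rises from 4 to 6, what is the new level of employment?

L* = 16

From P·MP_L = w with MP_L = 6·L^(-1/2), the labor demand is L(w) = (24/w)^(2).
At w = 4: L = 36. At w = 6: L = 16.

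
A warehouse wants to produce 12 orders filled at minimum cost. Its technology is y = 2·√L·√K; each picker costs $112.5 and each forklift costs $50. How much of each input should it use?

Cost minimization requires the marginal rate of technical substitution to equal the input-price ratio: MP_L/MP_K = w/r.
Here MP_L/MP_K = (1/2)·(K/L)/(1/2) = (K/L). Setting this equal to 112.5/50 = 2.25 gives K = 2.25L.
Substituting into y = 12: 2·L^(1/2)·(2.25L)^(1/2) = 12.
Solving, L = 4 and K = 9.

L* = 4, K* = 9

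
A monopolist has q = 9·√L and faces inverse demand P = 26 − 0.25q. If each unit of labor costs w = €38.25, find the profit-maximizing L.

Marginal revenue from the inverse demand is MR = 26 − 0.5q.
The marginal product is MP_L = 4.5·L^(-1/2).
A monopolist hires until marginal revenue product equals the wage: MR·MP_L = w.
At L, q = 9·√L. Substituting and solving: (26 − 4.5·√L)·4.5·L^(-1/2) = 38.25 gives L = 4.

L* = 4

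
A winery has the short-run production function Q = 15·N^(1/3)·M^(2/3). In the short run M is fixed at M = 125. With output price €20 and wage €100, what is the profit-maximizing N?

N* = 125

With M = 125, MP_N = (1/3)·15·N^(-2/3)·125^(2/3) = 125·N^(-2/3).
Profit maximization for a price taker requires P·MP_N = w: 20·125·N^(-2/3) = 100.
So N^(-2/3) = 0.04, which gives N = 125.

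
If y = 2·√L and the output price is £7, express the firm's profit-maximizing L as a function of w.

MP_L = (1/2)·2·L^(-1/2) = L^(-1/2).
Setting P·MP_L = w: 7·L^(-1/2) = w.
Solving for L: L^(-1/2) = w/7, so L = (7/w)^(2).

L(w) = 49/w²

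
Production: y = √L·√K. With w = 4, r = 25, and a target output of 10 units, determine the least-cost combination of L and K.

Cost minimization requires the marginal rate of technical substitution to equal the input-price ratio: MP_L/MP_K = w/r.
Here MP_L/MP_K = (1/2)·(K/L)/(1/2) = (K/L). Setting this equal to 4/25 = 0.16 gives K = 0.16L.
Substituting into y = 10: L^(1/2)·(0.16L)^(1/2) = 10.
Solving, L = 25 and K = 4.

L* = 25, K* = 4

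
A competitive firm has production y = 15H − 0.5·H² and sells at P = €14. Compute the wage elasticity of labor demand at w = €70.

ε = -0.5

From P·MP_H = w with MP_H = 15 − H, labor demand is H(w) = 15 − w/14.
dH/dw = −1/(14) = -1/14.
At w = 70, H = 10, so ε = (dH/dw)·(w/H) = (-1/14)·(70/10) = -0.5.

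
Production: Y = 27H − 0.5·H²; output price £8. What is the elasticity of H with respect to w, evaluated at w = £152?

From P·MP_H = w with MP_H = 27 − H, labor demand is H(w) = 27 − w/8.
dH/dw = −1/(8) = -0.125.
At w = 152, H = 8, so ε = (dH/dw)·(w/H) = (-0.125)·(152/8) = -2.375.

ε = -2.375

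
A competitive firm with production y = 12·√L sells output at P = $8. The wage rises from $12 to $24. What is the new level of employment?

From P·MP_L = w with MP_L = 6·L^(-1/2), the labor demand is L(w) = (48/w)^(2).
At w = 12: L = 16. At w = 24: L = 4.

L* = 4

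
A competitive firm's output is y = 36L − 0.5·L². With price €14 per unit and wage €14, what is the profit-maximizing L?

The marginal product of L is MP_L = 36 − L.
A price-taking firm hires until the value of the marginal product equals the wage: P·MP_L = w, so 14·(36 − L) = 14.
Then 36 − L = 1, giving L = 35.

L* = 35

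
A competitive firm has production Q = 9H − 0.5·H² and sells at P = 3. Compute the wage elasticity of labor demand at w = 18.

From P·MP_H = w with MP_H = 9 − H, labor demand is H(w) = 9 − w/3.
dH/dw = −1/(3) = -1/3.
At w = 18, H = 3, so ε = (dH/dw)·(w/H) = (-1/3)·(18/3) = -2.

ε = -2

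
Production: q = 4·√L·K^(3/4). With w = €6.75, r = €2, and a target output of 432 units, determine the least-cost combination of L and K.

L* = 16, K* = 81

Cost minimization requires the marginal rate of technical substitution to equal the input-price ratio: MP_L/MP_K = w/r.
Here MP_L/MP_K = (1/2)·(K/L)/(3/4) = (2/3)·(K/L). Setting this equal to 6.75/2 = 3.375 gives K = 5.0625L.
Substituting into q = 432: 4·L^(1/2)·(5.0625L)^(3/4) = 432.
Solving, L = 16 and K = 81.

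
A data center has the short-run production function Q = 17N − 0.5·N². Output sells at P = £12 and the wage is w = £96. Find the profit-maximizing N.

N* = 9

The marginal product of N is MP_N = 17 − N.
A price-taking firm hires until the value of the marginal product equals the wage: P·MP_N = w, so 12·(17 − N) = 96.
Then 17 − N = 8, giving N = 9.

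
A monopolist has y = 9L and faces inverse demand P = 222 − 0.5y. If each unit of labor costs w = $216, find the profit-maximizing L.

Marginal revenue from the inverse demand is MR = 222 − y.
The marginal product is MP_L = 9.
A monopolist hires until marginal revenue product equals the wage: MR·MP_L = w.
(222 − 9L)·9 = 216, so L = 22.

L* = 22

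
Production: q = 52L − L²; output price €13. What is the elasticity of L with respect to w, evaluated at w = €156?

ε = -0.3

From P·MP_L = w with MP_L = 52 − 2L, labor demand is L(w) = (52 − w/13)/2.
dL/dw = −1/(26) = -1/26.
At w = 156, L = 20, so ε = (dL/dw)·(w/L) = (-1/26)·(156/20) = -0.3.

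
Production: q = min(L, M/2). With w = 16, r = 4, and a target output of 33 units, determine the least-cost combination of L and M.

With a fixed-proportions technology, the cost-minimizing bundle uses no slack in either input: L = M/2 = q.
So L = 33 and M = 2·33 = 66.

L* = 33, M* = 66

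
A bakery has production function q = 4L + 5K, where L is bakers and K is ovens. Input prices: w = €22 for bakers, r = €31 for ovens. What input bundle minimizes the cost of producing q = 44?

The inputs are perfect substitutes, so the firm uses whichever has the lower cost per unit of output.
Cost per unit of output via L is w/4 = 5.5; via K it is r/5 = 6.2. L is cheaper.
Producing q = 44 with L alone: L = 11, K = 0.

L* = 11, K* = 0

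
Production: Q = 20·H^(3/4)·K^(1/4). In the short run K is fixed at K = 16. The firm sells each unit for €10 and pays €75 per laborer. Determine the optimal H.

With K = 16, MP_H = (3/4)·20·H^(-1/4)·16^(1/4) = 30·H^(-1/4).
Profit maximization for a price taker requires P·MP_H = w: 10·30·H^(-1/4) = 75.
So H^(-1/4) = 0.25, which gives H = 256.

H* = 256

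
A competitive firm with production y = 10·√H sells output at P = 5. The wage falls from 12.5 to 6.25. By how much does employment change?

ΔH = 12

From P·MP_H = w with MP_H = 5·H^(-1/2), the labor demand is H(w) = (25/w)^(2).
At w = 12.5: H = 4. At w = 6.25: H = 16.
ΔH = 16 − 4 = 12.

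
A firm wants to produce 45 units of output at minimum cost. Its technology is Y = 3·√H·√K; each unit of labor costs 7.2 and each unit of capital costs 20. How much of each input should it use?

Cost minimization requires the marginal rate of technical substitution to equal the input-price ratio: MP_H/MP_K = w/r.
Here MP_H/MP_K = (1/2)·(K/H)/(1/2) = (K/H). Setting this equal to 7.2/20 = 0.36 gives K = 0.36H.
Substituting into Y = 45: 3·H^(1/2)·(0.36H)^(1/2) = 45.
Solving, H = 25 and K = 9.

H* = 25, K* = 9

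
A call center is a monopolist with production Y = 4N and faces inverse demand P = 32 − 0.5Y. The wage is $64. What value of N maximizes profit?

N* = 4

Marginal revenue from the inverse demand is MR = 32 − Y.
The marginal product is MP_N = 4.
A monopolist hires until marginal revenue product equals the wage: MR·MP_N = w.
(32 − 4N)·4 = 64, so N = 4.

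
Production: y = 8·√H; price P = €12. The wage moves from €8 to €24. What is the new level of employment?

H* = 4

From P·MP_H = w with MP_H = 4·H^(-1/2), the labor demand is H(w) = (48/w)^(2).
At w = 8: H = 36. At w = 24: H = 4.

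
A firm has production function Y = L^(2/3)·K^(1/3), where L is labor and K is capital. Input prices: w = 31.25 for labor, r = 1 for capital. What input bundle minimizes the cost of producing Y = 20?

L* = 8, K* = 125

Cost minimization requires the marginal rate of technical substitution to equal the input-price ratio: MP_L/MP_K = w/r.
Here MP_L/MP_K = (2/3)·(K/L)/(1/3) = 2·(K/L). Setting this equal to 31.25/1 = 31.25 gives K = 15.625L.
Substituting into Y = 20: L^(2/3)·(15.625L)^(1/3) = 20.
Solving, L = 8 and K = 125.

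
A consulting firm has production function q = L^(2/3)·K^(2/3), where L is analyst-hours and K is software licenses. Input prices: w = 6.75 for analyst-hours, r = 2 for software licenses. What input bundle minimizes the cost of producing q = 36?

L* = 8, K* = 27

Cost minimization requires the marginal rate of technical substitution to equal the input-price ratio: MP_L/MP_K = w/r.
Here MP_L/MP_K = (2/3)·(K/L)/(2/3) = (K/L). Setting this equal to 6.75/2 = 3.375 gives K = 3.375L.
Substituting into q = 36: L^(2/3)·(3.375L)^(2/3) = 36.
Solving, L = 8 and K = 27.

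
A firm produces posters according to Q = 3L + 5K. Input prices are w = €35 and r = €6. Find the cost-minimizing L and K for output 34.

The inputs are perfect substitutes, so the firm uses whichever has the lower cost per unit of output.
Cost per unit of output via L is w/3 = 35/3; via K it is r/5 = 1.2. K is cheaper.
Producing Q = 34 with K alone: L = 0, K = 6.8.

L* = 0, K* = 6.8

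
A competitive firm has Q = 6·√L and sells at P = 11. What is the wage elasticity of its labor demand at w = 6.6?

MP_L = (1/2)·6·L^(-1/2), so P·MP_L = w gives 33·L^(-1/2) = w.
Solving, L(w) = (33/w)^(2). This is a constant-elasticity form: L ∝ w^(−2), so ε = −2.

ε = -2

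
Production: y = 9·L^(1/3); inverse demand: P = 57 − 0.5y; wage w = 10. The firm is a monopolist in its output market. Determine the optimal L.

Marginal revenue from the inverse demand is MR = 57 − y.
The marginal product is MP_L = 3·L^(-2/3).
A monopolist hires until marginal revenue product equals the wage: MR·MP_L = w.
At L, y = 9·L^(1/3). Substituting and solving: (57 − 9·L^(1/3))·3·L^(-2/3) = 10 gives L = 27.

L* = 27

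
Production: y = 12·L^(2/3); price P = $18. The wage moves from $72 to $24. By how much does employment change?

ΔL = 208

From P·MP_L = w with MP_L = 8·L^(-1/3), the labor demand is L(w) = (144/w)^(3).
At w = 72: L = 8. At w = 24: L = 216.
ΔL = 216 − 8 = 208.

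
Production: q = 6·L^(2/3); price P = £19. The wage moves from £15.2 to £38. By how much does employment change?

ΔL = -117

From P·MP_L = w with MP_L = 4·L^(-1/3), the labor demand is L(w) = (76/w)^(3).
At w = 15.2: L = 125. At w = 38: L = 8.
ΔL = 8 − 125 = -117.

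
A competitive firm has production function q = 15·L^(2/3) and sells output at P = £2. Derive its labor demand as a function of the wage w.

L(w) = 8000/w³

MP_L = (2/3)·15·L^(-1/3) = 10·L^(-1/3).
Setting P·MP_L = w: 20·L^(-1/3) = w.
Solving for L: L^(-1/3) = w/20, so L = (20/w)^(3).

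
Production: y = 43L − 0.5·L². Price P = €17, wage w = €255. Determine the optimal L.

The marginal product of L is MP_L = 43 − L.
A price-taking firm hires until the value of the marginal product equals the wage: P·MP_L = w, so 17·(43 − L) = 255.
Then 43 − L = 15, giving L = 28.

L* = 28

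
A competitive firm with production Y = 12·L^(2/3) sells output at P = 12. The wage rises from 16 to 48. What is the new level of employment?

From P·MP_L = w with MP_L = 8·L^(-1/3), the labor demand is L(w) = (96/w)^(3).
At w = 16: L = 216. At w = 48: L = 8.

L* = 8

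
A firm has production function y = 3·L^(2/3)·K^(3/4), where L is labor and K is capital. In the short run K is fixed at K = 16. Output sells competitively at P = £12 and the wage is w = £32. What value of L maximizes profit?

With K = 16, MP_L = (2/3)·3·L^(-1/3)·16^(3/4) = 16·L^(-1/3).
Profit maximization for a price taker requires P·MP_L = w: 12·16·L^(-1/3) = 32.
So L^(-1/3) = 1/6, which gives L = 216.

L* = 216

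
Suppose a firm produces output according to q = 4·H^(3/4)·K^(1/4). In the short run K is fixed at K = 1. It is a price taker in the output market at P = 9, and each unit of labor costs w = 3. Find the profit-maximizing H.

With K = 1, MP_H = (3/4)·4·H^(-1/4)·1^(1/4) = 3·H^(-1/4).
Profit maximization for a price taker requires P·MP_H = w: 9·3·H^(-1/4) = 3.
So H^(-1/4) = 1/9, which gives H = 6561.

H* = 6561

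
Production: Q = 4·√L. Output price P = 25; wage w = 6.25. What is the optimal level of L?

MP_L = (1/2)·4·L^(-1/2) = 2·L^(-1/2).
Profit maximization for a price taker requires P·MP_L = w: 25·2·L^(-1/2) = 6.25.
So L^(-1/2) = 0.125, which gives L = 64.

L* = 64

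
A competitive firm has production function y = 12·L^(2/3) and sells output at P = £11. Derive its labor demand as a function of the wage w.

L(w) = 681472/w³

MP_L = (2/3)·12·L^(-1/3) = 8·L^(-1/3).
Setting P·MP_L = w: 88·L^(-1/3) = w.
Solving for L: L^(-1/3) = w/88, so L = (88/w)^(3).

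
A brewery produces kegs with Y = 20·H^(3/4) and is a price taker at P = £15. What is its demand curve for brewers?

MP_H = (3/4)·20·H^(-1/4) = 15·H^(-1/4).
Setting P·MP_H = w: 225·H^(-1/4) = w.
Solving for H: H^(-1/4) = w/225, so H = (225/w)^(4).

H(w) = (225/w)^(4)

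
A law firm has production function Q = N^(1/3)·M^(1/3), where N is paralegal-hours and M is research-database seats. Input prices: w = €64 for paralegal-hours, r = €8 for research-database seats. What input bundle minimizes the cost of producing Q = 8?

Cost minimization requires the marginal rate of technical substitution to equal the input-price ratio: MP_N/MP_M = w/r.
Here MP_N/MP_M = (1/3)·(M/N)/(1/3) = (M/N). Setting this equal to 64/8 = 8 gives M = 8N.
Substituting into Q = 8: N^(1/3)·(8N)^(1/3) = 8.
Solving, N = 8 and M = 64.

N* = 8, M* = 64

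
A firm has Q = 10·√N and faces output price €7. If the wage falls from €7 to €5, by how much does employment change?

ΔN = 24

From P·MP_N = w with MP_N = 5·N^(-1/2), the labor demand is N(w) = (35/w)^(2).
At w = 7: N = 25. At w = 5: N = 49.
ΔN = 49 − 25 = 24.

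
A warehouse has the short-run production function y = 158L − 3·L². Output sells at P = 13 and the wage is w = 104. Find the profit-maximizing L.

The marginal product of L is MP_L = 158 − 6L.
A price-taking firm hires until the value of the marginal product equals the wage: P·MP_L = w, so 13·(158 − 6L) = 104.
Then 158 − 6L = 8, giving L = 25.

L* = 25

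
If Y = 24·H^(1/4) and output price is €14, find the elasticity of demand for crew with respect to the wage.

MP_H = (1/4)·24·H^(-3/4), so P·MP_H = w gives 84·H^(-3/4) = w.
Solving, H(w) = (84/w)^(4/3). This is a constant-elasticity form: H ∝ w^(−4/3), so ε = −4/3.

ε = -4/3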